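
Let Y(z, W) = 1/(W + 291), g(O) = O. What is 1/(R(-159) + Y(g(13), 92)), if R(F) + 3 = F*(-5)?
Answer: 383/303337 ≈ 0.0012626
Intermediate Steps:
R(F) = -3 - 5*F (R(F) = -3 + F*(-5) = -3 - 5*F)
Y(z, W) = 1/(291 + W)
1/(R(-159) + Y(g(13), 92)) = 1/((-3 - 5*(-159)) + 1/(291 + 92)) = 1/((-3 + 795) + 1/383) = 1/(792 + 1/383) = 1/(303337/383) = 383/303337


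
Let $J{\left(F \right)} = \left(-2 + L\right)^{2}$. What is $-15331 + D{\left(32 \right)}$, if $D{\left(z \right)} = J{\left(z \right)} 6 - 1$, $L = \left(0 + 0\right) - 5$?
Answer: $-15038$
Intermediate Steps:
$L = -5$ ($L = 0 - 5 = -5$)
$J{\left(F \right)} = 49$ ($J{\left(F \right)} = \left(-2 - 5\right)^{2} = \left(-7\right)^{2} = 49$)
$D{\left(z \right)} = 293$ ($D{\left(z \right)} = 49 \cdot 6 - 1 = 294 - 1 = 293$)
$-15331 + D{\left(32 \right)} = -15331 + 293 = -15038$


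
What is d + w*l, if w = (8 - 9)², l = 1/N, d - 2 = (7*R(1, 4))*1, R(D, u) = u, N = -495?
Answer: 14849/495 ≈ 29.998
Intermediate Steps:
d = 30 (d = 2 + (7*4)*1 = 2 + 28*1 = 2 + 28 = 30)
l = -1/495 (l = 1/(-495) = -1/495 ≈ -0.0020202)
w = 1 (w = (-1)² = 1)
d + w*l = 30 + 1*(-1/495) = 30 - 1/495 = 14849/495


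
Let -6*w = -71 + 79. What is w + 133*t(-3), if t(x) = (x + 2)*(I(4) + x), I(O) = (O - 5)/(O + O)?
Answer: 9943/24 ≈ 414.29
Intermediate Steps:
w = -4/3 (w = -(-71 + 79)/6 = -1/6*8 = -4/3 ≈ -1.3333)
I(O) = (-5 + O)/(2*O) (I(O) = (-5 + O)/((2*O)) = (-5 + O)*(1/(2*O)) = (-5 + O)/(2*O))
t(x) = (2 + x)*(-1/8 + x) (t(x) = (x + 2)*((1/2)*(-5 + 4)/4 + x) = (2 + x)*((1/2)*(1/4)*(-1) + x) = (2 + x)*(-1/8 + x))
w + 133*t(-3) = -4/3 + 133*(-1/4 + (-3)**2 + (15/8)*(-3)) = -4/3 + 133*(-1/4 + 9 - 45/8) = -4/3 + 133*(25/8) = -4/3 + 3325/8 = 9943/24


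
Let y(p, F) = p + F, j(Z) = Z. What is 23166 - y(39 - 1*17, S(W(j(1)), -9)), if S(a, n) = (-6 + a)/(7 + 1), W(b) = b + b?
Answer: 46289/2 ≈ 23145.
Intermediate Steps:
W(b) = 2*b
S(a, n) = -¾ + a/8 (S(a, n) = (-6 + a)/8 = (-6 + a)*(⅛) = -¾ + a/8)
y(p, F) = F + p
23166 - y(39 - 1*17, S(W(j(1)), -9)) = 23166 - ((-¾ + (2*1)/8) + (39 - 1*17)) = 23166 - ((-¾ + (⅛)*2) + (39 - 17)) = 23166 - ((-¾ + ¼) + 22) = 23166 - (-½ + 22) = 23166 - 1*43/2 = 23166 - 43/2 = 46289/2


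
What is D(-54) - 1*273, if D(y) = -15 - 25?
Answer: -313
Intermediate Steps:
D(y) = -40
D(-54) - 1*273 = -40 - 1*273 = -40 - 273 = -313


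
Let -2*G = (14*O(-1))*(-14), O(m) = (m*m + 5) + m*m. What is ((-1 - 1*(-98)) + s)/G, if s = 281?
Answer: 27/49 ≈ 0.55102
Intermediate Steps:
O(m) = 5 + 2*m² (O(m) = (m² + 5) + m² = (5 + m²) + m² = 5 + 2*m²)
G = 686 (G = -14*(5 + 2*(-1)²)*(-14)/2 = -14*(5 + 2*1)*(-14)/2 = -14*(5 + 2)*(-14)/2 = -14*7*(-14)/2 = -49*(-14) = -½*(-1372) = 686)
((-1 - 1*(-98)) + s)/G = ((-1 - 1*(-98)) + 281)/686 = ((-1 + 98) + 281)/686 = (97 + 281)/686 = (1/686)*378 = 27/49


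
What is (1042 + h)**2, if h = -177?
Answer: 748225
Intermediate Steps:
(1042 + h)**2 = (1042 - 177)**2 = 865**2 = 748225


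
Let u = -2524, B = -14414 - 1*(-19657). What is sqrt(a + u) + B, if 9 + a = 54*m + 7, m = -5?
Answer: 5243 + 2*I*sqrt(699) ≈ 5243.0 + 52.877*I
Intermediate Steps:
B = 5243 (B = -14414 + 19657 = 5243)
a = -272 (a = -9 + (54*(-5) + 7) = -9 + (-270 + 7) = -9 - 263 = -272)
sqrt(a + u) + B = sqrt(-272 - 2524) + 5243 = sqrt(-2796) + 5243 = 2*I*sqrt(699) + 5243 = 5243 + 2*I*sqrt(699)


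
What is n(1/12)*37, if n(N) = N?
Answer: 37/12 ≈ 3.0833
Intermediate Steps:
n(1/12)*37 = 37/12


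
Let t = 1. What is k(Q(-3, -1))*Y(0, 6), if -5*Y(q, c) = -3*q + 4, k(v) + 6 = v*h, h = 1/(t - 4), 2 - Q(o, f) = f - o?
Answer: 24/5 ≈ 4.8000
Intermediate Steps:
Q(o, f) = 2 + o - f (Q(o, f) = 2 - (f - o) = 2 + (o - f) = 2 + o - f)
h = -⅓ (h = 1/(1 - 4) = 1/(-3) = -⅓ ≈ -0.33333)
k(v) = -6 - v/3 (k(v) = -6 + v*(-⅓) = -6 - v/3)
Y(q, c) = -⅘ + 3*q/5 (Y(q, c) = -(-3*q + 4)/5 = -(4 - 3*q)/5 = -⅘ + 3*q/5)
k(Q(-3, -1))*Y(0, 6) = (-6 - (2 - 3 - 1*(-1))/3)*(-⅘ + (⅗)*0) = (-6 - (2 - 3 + 1)/3)*(-⅘ + 0) = (-6 - ⅓*0)*(-⅘) = (-6 + 0)*(-⅘) = -6*(-⅘) = 24/5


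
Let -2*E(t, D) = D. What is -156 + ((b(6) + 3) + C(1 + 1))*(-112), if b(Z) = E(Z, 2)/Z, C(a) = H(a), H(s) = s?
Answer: -2092/3 ≈ -697.33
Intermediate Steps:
C(a) = a
E(t, D) = -D/2
b(Z) = -1/Z (b(Z) = (-½*2)/Z = -1/Z)
-156 + ((b(6) + 3) + C(1 + 1))*(-112) = -156 + ((-1/6 + 3) + (1 + 1))*(-112) = -156 + ((-1*⅙ + 3) + 2)*(-112) = -156 + ((-⅙ + 3) + 2)*(-112) = -156 + (17/6 + 2)*(-112) = -156 + (29/6)*(-112) = -156 - 1624/3 = -2092/3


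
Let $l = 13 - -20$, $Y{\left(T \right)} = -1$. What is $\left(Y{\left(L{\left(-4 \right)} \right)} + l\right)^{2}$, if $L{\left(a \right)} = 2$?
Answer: $1024$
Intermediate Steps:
$l = 33$ ($l = 13 + 20 = 33$)
$\left(Y{\left(L{\left(-4 \right)} \right)} + l\right)^{2} = \left(-1 + 33\right)^{2} = 32^{2} = 1024$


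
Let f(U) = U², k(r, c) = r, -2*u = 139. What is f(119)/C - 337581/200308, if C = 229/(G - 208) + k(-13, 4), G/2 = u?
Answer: -61617937811/59341245 ≈ -1038.4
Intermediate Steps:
u = -139/2 (u = -½*139 = -139/2 ≈ -69.500)
G = -139 (G = 2*(-139/2) = -139)
C = -4740/347 (C = 229/(-139 - 208) - 13 = 229/(-347) - 13 = -1/347*229 - 13 = -229/347 - 13 = -4740/347 ≈ -13.660)
f(119)/C - 337581/200308 = 119²/(-4740/347) - 337581/200308 = 14161*(-347/4740) - 337581*1/200308 = -4913867/4740 - 337581/200308 = -61617937811/59341245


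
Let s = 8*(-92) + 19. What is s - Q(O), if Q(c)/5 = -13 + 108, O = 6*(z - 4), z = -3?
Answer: -1192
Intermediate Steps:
s = -717 (s = -736 + 19 = -717)
O = -42 (O = 6*(-3 - 4) = 6*(-7) = -42)
Q(c) = 475 (Q(c) = 5*(-13 + 108) = 5*95 = 475)
s - Q(O) = -717 - 1*475 = -717 - 475 = -1192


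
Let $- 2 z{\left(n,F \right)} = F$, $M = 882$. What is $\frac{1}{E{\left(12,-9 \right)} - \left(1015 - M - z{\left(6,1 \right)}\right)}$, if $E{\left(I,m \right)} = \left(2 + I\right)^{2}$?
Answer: $\frac{2}{125} \approx 0.016$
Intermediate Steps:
$z{\left(n,F \right)} = - \frac{F}{2}$
$\frac{1}{E{\left(12,-9 \right)} - \left(1015 - M - z{\left(6,1 \right)}\right)} = \frac{1}{\left(2 + 12\right)^{2} + \left(\left(\left(- \frac{1}{2}\right) 1 + 882\right) - 1015\right)} = \frac{1}{14^{2} + \left(\left(- \frac{1}{2} + 882\right) - 1015\right)} = \frac{1}{196 + \left(\frac{1763}{2} - 1015\right)} = \frac{1}{196 - \frac{267}{2}} = \frac{1}{\frac{125}{2}} = \frac{2}{125}$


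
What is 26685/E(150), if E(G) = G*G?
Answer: 593/500 ≈ 1.1860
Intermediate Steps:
E(G) = G²
26685/E(150) = 26685/(150²) = 26685/22500 = 26685*(1/22500) = 593/500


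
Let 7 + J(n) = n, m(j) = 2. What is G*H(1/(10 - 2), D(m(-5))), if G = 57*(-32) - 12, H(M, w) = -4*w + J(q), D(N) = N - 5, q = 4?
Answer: -16524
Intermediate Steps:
J(n) = -7 + n
D(N) = -5 + N
H(M, w) = -3 - 4*w (H(M, w) = -4*w + (-7 + 4) = -4*w - 3 = -3 - 4*w)
G = -1836 (G = -1824 - 12 = -1836)
G*H(1/(10 - 2), D(m(-5))) = -1836*(-3 - 4*(-5 + 2)) = -1836*(-3 - 4*(-3)) = -1836*(-3 + 12) = -1836*9 = -16524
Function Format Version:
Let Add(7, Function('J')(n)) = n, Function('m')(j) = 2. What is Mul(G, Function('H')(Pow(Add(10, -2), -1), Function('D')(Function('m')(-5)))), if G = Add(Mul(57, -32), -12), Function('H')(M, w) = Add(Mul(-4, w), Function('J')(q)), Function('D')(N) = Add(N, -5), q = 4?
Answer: -16524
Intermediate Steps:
Function('J')(n) = Add(-7, n)
Function('D')(N) = Add(-5, N)
Function('H')(M, w) = Add(-3, Mul(-4, w)) (Function('H')(M, w) = Add(Mul(-4, w), Add(-7, 4)) = Add(Mul(-4, w), -3) = Add(-3, Mul(-4, w)))
G = -1836 (G = Add(-1824, -12) = -1836)
Mul(G, Function('H')(Pow(Add(10, -2), -1), Function('D')(Function('m')(-5)))) = Mul(-1836, Add(-3, Mul(-4, Add(-5, 2)))) = Mul(-1836, Add(-3, Mul(-4, -3))) = Mul(-1836, Add(-3, 12)) = Mul(-1836, 9) = -16524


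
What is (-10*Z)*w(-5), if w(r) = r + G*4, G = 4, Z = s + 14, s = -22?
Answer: 880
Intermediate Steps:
Z = -8 (Z = -22 + 14 = -8)
w(r) = 16 + r (w(r) = r + 4*4 = r + 16 = 16 + r)
(-10*Z)*w(-5) = (-10*(-8))*(16 - 5) = 80*11 = 880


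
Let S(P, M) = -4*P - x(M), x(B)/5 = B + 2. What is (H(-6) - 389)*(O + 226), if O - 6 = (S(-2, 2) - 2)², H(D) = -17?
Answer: -173768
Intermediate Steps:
x(B) = 10 + 5*B (x(B) = 5*(B + 2) = 5*(2 + B) = 10 + 5*B)
S(P, M) = -10 - 5*M - 4*P (S(P, M) = -4*P - (10 + 5*M) = -4*P + (-10 - 5*M) = -10 - 5*M - 4*P)
O = 202 (O = 6 + ((-10 - 5*2 - 4*(-2)) - 2)² = 6 + ((-10 - 10 + 8) - 2)² = 6 + (-12 - 2)² = 6 + (-14)² = 6 + 196 = 202)
(H(-6) - 389)*(O + 226) = (-17 - 389)*(202 + 226) = -406*428 = -173768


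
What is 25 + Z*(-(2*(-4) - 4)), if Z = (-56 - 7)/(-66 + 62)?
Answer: 214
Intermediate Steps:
Z = 63/4 (Z = -63/(-4) = -63*(-1/4) = 63/4 ≈ 15.750)
25 + Z*(-(2*(-4) - 4)) = 25 + 63*(-(2*(-4) - 4))/4 = 25 + 63*(-(-8 - 4))/4 = 25 + 63*(-1*(-12))/4 = 25 + (63/4)*12 = 25 + 189 = 214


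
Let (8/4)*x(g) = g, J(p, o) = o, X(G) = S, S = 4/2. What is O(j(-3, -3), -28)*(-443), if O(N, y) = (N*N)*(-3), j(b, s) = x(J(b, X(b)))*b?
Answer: 11961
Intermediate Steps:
S = 2 (S = 4*(1/2) = 2)
X(G) = 2
x(g) = g/2
j(b, s) = b (j(b, s) = ((1/2)*2)*b = 1*b = b)
O(N, y) = -3*N**2 (O(N, y) = N**2*(-3) = -3*N**2)
O(j(-3, -3), -28)*(-443) = -3*(-3)**2*(-443) = -3*9*(-443) = -27*(-443) = 11961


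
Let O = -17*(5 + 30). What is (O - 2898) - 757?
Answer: -4250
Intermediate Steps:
O = -595 (O = -17*35 = -595)
(O - 2898) - 757 = (-595 - 2898) - 757 = -3493 - 757 = -4250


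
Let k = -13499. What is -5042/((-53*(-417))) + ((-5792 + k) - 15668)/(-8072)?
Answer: 731929835/178399272 ≈ 4.1028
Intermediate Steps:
-5042/((-53*(-417))) + ((-5792 + k) - 15668)/(-8072) = -5042/((-53*(-417))) + ((-5792 - 13499) - 15668)/(-8072) = -5042/22101 + (-19291 - 15668)*(-1/8072) = -5042*1/22101 - 34959*(-1/8072) = -5042/22101 + 34959/8072 = 731929835/178399272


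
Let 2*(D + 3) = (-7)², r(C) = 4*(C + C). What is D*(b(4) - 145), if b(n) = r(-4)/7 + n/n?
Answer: -22360/7 ≈ -3194.3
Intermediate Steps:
r(C) = 8*C (r(C) = 4*(2*C) = 8*C)
D = 43/2 (D = -3 + (½)*(-7)² = -3 + (½)*49 = -3 + 49/2 = 43/2 ≈ 21.500)
b(n) = -25/7 (b(n) = (8*(-4))/7 + n/n = -32*⅐ + 1 = -32/7 + 1 = -25/7)
D*(b(4) - 145) = 43*(-25/7 - 145)/2 = (43/2)*(-1040/7) = -22360/7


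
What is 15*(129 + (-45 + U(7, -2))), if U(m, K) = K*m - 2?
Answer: 1020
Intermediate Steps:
U(m, K) = -2 + K*m
15*(129 + (-45 + U(7, -2))) = 15*(129 + (-45 + (-2 - 2*7))) = 15*(129 + (-45 + (-2 - 14))) = 15*(129 + (-45 - 16)) = 15*(129 - 61) = 15*68 = 1020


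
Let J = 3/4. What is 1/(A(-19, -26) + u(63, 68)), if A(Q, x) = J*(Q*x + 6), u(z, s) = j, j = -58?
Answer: 1/317 ≈ 0.0031546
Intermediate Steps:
u(z, s) = -58
J = 3/4 (J = 3*(1/4) = 3/4 ≈ 0.75000)
A(Q, x) = 9/2 + 3*Q*x/4 (A(Q, x) = 3*(Q*x + 6)/4 = 3*(6 + Q*x)/4 = 9/2 + 3*Q*x/4)
1/(A(-19, -26) + u(63, 68)) = 1/((9/2 + (3/4)*(-19)*(-26)) - 58) = 1/((9/2 + 741/2) - 58) = 1/(375 - 58) = 1/317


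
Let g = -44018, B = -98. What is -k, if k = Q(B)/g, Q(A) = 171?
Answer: 171/44018 ≈ 0.0038848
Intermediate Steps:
k = -171/44018 (k = 171/(-44018) = 171*(-1/44018) = -171/44018 ≈ -0.0038848)
-k = -1*(-171/44018) = 171/44018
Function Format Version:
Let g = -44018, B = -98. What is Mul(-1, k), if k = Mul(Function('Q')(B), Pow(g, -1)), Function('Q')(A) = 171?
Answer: Rational(171, 44018) ≈ 0.0038848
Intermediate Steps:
k = Rational(-171, 44018) (k = Mul(171, Pow(-44018, -1)) = Mul(171, Rational(-1, 44018)) = Rational(-171, 44018) ≈ -0.0038848)
Mul(-1, k) = Mul(-1, Rational(-171, 44018)) = Rational(171, 44018)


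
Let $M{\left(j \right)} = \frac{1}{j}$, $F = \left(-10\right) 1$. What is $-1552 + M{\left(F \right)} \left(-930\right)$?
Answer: $-1459$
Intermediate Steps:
$F = -10$
$-1552 + M{\left(F \right)} \left(-930\right) = -1552 + \frac{1}{-10} \left(-930\right) = -1552 - -93 = -1552 + 93 = -1459$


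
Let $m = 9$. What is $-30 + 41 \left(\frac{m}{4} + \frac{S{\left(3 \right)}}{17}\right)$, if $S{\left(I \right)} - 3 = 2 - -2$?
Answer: $\frac{5381}{68} \approx 79.132$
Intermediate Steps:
$S{\left(I \right)} = 7$ ($S{\left(I \right)} = 3 + \left(2 - -2\right) = 3 + \left(2 + 2\right) = 3 + 4 = 7$)
$-30 + 41 \left(\frac{m}{4} + \frac{S{\left(3 \right)}}{17}\right) = -30 + 41 \left(\frac{9}{4} + \frac{7}{17}\right) = -30 + 41 \cdot \frac{181}{68} = -30 + \frac{7421}{68} = \frac{5381}{68}$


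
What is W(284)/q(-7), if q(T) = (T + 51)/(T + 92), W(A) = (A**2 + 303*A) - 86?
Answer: 7081435/22 ≈ 3.2188e+5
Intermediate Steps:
W(A) = -86 + A**2 + 303*A
q(T) = (51 + T)/(92 + T)
W(284)/q(-7) = (-86 + 284**2 + 303*284)/(((51 - 7)/(92 - 7))) = (-86 + 80656 + 86052)/((44/85)) = 166622/(((1/85)*44)) = 166622/(44/85) = 166622*(85/44) = 7081435/22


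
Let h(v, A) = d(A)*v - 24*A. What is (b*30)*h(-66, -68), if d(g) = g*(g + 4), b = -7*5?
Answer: 299880000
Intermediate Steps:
b = -35
d(g) = g*(4 + g)
h(v, A) = -24*A + A*v*(4 + A) (h(v, A) = (A*(4 + A))*v - 24*A = A*v*(4 + A) - 24*A = -24*A + A*v*(4 + A))
(b*30)*h(-66, -68) = (-35*30)*(-68*(-24 - 66*(4 - 68))) = -(-71400)*(-24 - 66*(-64)) = -(-71400)*(-24 + 4224) = -(-71400)*4200 = -1050*(-285600) = 299880000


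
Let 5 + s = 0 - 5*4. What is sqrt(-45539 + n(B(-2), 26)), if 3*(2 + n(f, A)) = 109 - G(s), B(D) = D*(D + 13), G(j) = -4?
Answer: I*sqrt(409530)/3 ≈ 213.32*I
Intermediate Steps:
s = -25 (s = -5 + (0 - 5*4) = -5 + (0 - 20) = -5 - 20 = -25)
B(D) = D*(13 + D)
n(f, A) = 107/3 (n(f, A) = -2 + (109 - 1*(-4))/3 = -2 + (109 + 4)/3 = -2 + (1/3)*113 = -2 + 113/3 = 107/3)
sqrt(-45539 + n(B(-2), 26)) = sqrt(-45539 + 107/3) = sqrt(-136510/3) = I*sqrt(409530)/3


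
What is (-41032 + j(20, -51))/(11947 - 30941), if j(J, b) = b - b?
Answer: 20516/9497 ≈ 2.1603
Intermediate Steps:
j(J, b) = 0
(-41032 + j(20, -51))/(11947 - 30941) = (-41032 + 0)/(11947 - 30941) = -41032/(-18994) = -41032*(-1/18994) = 20516/9497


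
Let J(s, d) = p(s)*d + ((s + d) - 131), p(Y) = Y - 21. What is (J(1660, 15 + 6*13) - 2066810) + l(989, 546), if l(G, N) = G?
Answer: -1911772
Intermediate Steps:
p(Y) = -21 + Y
J(s, d) = -131 + d + s + d*(-21 + s) (J(s, d) = (-21 + s)*d + ((s + d) - 131) = d*(-21 + s) + ((d + s) - 131) = d*(-21 + s) + (-131 + d + s) = -131 + d + s + d*(-21 + s))
(J(1660, 15 + 6*13) - 2066810) + l(989, 546) = ((-131 + (15 + 6*13) + 1660 + (15 + 6*13)*(-21 + 1660)) - 2066810) + 989 = ((-131 + (15 + 78) + 1660 + (15 + 78)*1639) - 2066810) + 989 = ((-131 + 93 + 1660 + 93*1639) - 2066810) + 989 = ((-131 + 93 + 1660 + 152427) - 2066810) + 989 = (154049 - 2066810) + 989 = -1912761 + 989 = -1911772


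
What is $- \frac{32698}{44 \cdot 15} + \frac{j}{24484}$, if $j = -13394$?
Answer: $- \frac{50588617}{1009965} \approx -50.089$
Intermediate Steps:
$- \frac{32698}{44 \cdot 15} + \frac{j}{24484} = - \frac{32698}{44 \cdot 15} - \frac{13394}{24484} = - \frac{32698}{660} - \frac{6697}{12242} = \left(-32698\right) \frac{1}{660} - \frac{6697}{12242} = - \frac{16349}{330} - \frac{6697}{12242} = - \frac{50588617}{1009965}$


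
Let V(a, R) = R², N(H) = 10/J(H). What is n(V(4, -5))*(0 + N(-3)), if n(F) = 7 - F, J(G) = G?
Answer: 60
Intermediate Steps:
N(H) = 10/H
n(V(4, -5))*(0 + N(-3)) = (7 - 1*(-5)²)*(0 + 10/(-3)) = (7 - 1*25)*(0 + 10*(-⅓)) = (7 - 25)*(0 - 10/3) = -18*(-10/3) = 60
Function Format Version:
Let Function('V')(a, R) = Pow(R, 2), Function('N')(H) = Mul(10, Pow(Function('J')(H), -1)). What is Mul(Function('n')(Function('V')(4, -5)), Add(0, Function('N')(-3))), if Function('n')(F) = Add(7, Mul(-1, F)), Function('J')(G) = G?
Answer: 60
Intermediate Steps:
Function('N')(H) = Mul(10, Pow(H, -1))
Mul(Function('n')(Function('V')(4, -5)), Add(0, Function('N')(-3))) = Mul(Add(7, Mul(-1, Pow(-5, 2))), Add(0, Mul(10, Pow(-3, -1)))) = Mul(Add(7, Mul(-1, 25)), Add(0, Mul(10, Rational(-1, 3)))) = Mul(Add(7, -25), Add(0, Rational(-10, 3))) = Mul(-18, Rational(-10, 3)) = 60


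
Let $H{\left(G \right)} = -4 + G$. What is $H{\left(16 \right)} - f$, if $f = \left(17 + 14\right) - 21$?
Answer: $2$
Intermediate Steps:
$f = 10$ ($f = 31 - 21 = 10$)
$H{\left(16 \right)} - f = \left(-4 + 16\right) - 10 = 12 - 10 = 2$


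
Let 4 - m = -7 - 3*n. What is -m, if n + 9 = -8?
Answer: 40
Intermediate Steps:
n = -17 (n = -9 - 8 = -17)
m = -40 (m = 4 - (-7 - 3*(-17)) = 4 - (-7 + 51) = 4 - 1*44 = 4 - 44 = -40)
-m = -1*(-40) = 40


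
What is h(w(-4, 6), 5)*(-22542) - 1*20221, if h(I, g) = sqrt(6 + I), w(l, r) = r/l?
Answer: -20221 - 33813*sqrt(2) ≈ -68040.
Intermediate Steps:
h(w(-4, 6), 5)*(-22542) - 1*20221 = sqrt(6 + 6/(-4))*(-22542) - 1*20221 = sqrt(6 + 6*(-1/4))*(-22542) - 20221 = sqrt(6 - 3/2)*(-22542) - 20221 = sqrt(9/2)*(-22542) - 20221 = (3*sqrt(2)/2)*(-22542) - 20221 = -33813*sqrt(2) - 20221 = -20221 - 33813*sqrt(2)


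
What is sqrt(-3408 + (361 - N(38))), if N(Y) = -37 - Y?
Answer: 2*I*sqrt(743) ≈ 54.516*I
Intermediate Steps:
sqrt(-3408 + (361 - N(38))) = sqrt(-3408 + (361 - (-37 - 1*38))) = sqrt(-3408 + (361 - (-37 - 38))) = sqrt(-3408 + (361 - 1*(-75))) = sqrt(-3408 + (361 + 75)) = sqrt(-3408 + 436) = sqrt(-2972) = 2*I*sqrt(743)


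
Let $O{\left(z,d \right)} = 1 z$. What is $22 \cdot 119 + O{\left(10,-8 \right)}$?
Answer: $2628$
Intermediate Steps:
$O{\left(z,d \right)} = z$
$22 \cdot 119 + O{\left(10,-8 \right)} = 22 \cdot 119 + 10 = 2618 + 10 = 2628$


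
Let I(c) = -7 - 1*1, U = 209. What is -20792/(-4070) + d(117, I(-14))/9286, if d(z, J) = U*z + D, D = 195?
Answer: 73347968/9448505 ≈ 7.7629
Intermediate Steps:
I(c) = -8 (I(c) = -7 - 1 = -8)
d(z, J) = 195 + 209*z (d(z, J) = 209*z + 195 = 195 + 209*z)
-20792/(-4070) + d(117, I(-14))/9286 = -20792/(-4070) + (195 + 209*117)/9286 = -20792*(-1/4070) + (195 + 24453)*(1/9286) = 10396/2035 + 24648*(1/9286) = 10396/2035 + 12324/4643 = 73347968/9448505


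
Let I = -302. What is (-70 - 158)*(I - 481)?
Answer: 178524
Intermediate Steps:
(-70 - 158)*(I - 481) = (-70 - 158)*(-302 - 481) = -228*(-783) = 178524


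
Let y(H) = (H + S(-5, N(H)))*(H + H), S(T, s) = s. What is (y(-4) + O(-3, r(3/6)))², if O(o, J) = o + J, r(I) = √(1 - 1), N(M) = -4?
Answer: 3721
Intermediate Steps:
r(I) = 0 (r(I) = √0 = 0)
O(o, J) = J + o
y(H) = 2*H*(-4 + H) (y(H) = (H - 4)*(H + H) = (-4 + H)*(2*H) = 2*H*(-4 + H))
(y(-4) + O(-3, r(3/6)))² = (2*(-4)*(-4 - 4) + (0 - 3))² = (2*(-4)*(-8) - 3)² = (64 - 3)² = 61² = 3721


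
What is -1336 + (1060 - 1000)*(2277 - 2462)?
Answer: -12436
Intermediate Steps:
-1336 + (1060 - 1000)*(2277 - 2462) = -1336 + 60*(-185) = -1336 - 11100 = -12436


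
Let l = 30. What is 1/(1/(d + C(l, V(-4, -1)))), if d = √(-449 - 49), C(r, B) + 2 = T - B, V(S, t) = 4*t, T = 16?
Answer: 18 + I*√498 ≈ 18.0 + 22.316*I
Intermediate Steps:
C(r, B) = 14 - B (C(r, B) = -2 + (16 - B) = 14 - B)
d = I*√498 (d = √(-498) = I*√498 ≈ 22.316*I)
1/(1/(d + C(l, V(-4, -1)))) = 1/(1/(I*√498 + (14 - 4*(-1)))) = 1/(1/(I*√498 + (14 - 1*(-4)))) = 1/(1/(I*√498 + (14 + 4))) = 1/(1/(I*√498 + 18)) = 1/(1/(18 + I*√498)) = 18 + I*√498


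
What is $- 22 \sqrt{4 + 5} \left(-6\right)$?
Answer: $396$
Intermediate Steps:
$- 22 \sqrt{4 + 5} \left(-6\right) = - 22 \sqrt{9} \left(-6\right) = \left(-22\right) 3 \left(-6\right) = \left(-66\right) \left(-6\right) = 396$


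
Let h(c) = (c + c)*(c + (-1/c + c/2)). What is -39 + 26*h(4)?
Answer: 1157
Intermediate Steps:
h(c) = 2*c*(-1/c + 3*c/2) (h(c) = (2*c)*(c + (-1/c + c*(½))) = (2*c)*(c + (-1/c + c/2)) = (2*c)*(c + (c/2 - 1/c)) = (2*c)*(-1/c + 3*c/2) = 2*c*(-1/c + 3*c/2))
-39 + 26*h(4) = -39 + 26*(-2 + 3*4²) = -39 + 26*(-2 + 3*16) = -39 + 26*(-2 + 48) = -39 + 26*46 = -39 + 1196 = 1157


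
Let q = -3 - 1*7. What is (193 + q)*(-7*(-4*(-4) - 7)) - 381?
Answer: -11910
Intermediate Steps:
q = -10 (q = -3 - 7 = -10)
(193 + q)*(-7*(-4*(-4) - 7)) - 381 = (193 - 10)*(-7*(-4*(-4) - 7)) - 381 = 183*(-7*(16 - 7)) - 381 = 183*(-7*9) - 381 = 183*(-63) - 381 = -11529 - 381 = -11910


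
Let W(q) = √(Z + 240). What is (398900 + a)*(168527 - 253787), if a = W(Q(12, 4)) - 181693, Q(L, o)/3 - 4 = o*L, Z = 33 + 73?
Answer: -18519068820 - 85260*√346 ≈ -1.8521e+10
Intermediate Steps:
Z = 106
Q(L, o) = 12 + 3*L*o (Q(L, o) = 12 + 3*(o*L) = 12 + 3*(L*o) = 12 + 3*L*o)
W(q) = √346 (W(q) = √(106 + 240) = √346)
a = -181693 + √346 (a = √346 - 181693 = -181693 + √346 ≈ -1.8167e+5)
(398900 + a)*(168527 - 253787) = (398900 + (-181693 + √346))*(168527 - 253787) = (217207 + √346)*(-85260) = -18519068820 - 85260*√346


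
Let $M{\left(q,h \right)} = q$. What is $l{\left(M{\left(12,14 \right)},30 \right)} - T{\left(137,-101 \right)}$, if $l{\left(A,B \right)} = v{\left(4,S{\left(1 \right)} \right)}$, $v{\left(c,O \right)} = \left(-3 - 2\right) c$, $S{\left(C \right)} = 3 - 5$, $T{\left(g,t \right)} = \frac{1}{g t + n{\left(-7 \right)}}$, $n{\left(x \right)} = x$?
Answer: $- \frac{276879}{13844} \approx -20.0$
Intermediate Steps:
$T{\left(g,t \right)} = \frac{1}{-7 + g t}$ ($T{\left(g,t \right)} = \frac{1}{g t - 7} = \frac{1}{-7 + g t}$)
$S{\left(C \right)} = -2$ ($S{\left(C \right)} = 3 - 5 = -2$)
$v{\left(c,O \right)} = - 5 c$
$l{\left(A,B \right)} = -20$ ($l{\left(A,B \right)} = \left(-5\right) 4 = -20$)
$l{\left(M{\left(12,14 \right)},30 \right)} - T{\left(137,-101 \right)} = -20 - \frac{1}{-7 + 137 \left(-101\right)} = -20 - \frac{1}{-7 - 13837} = -20 - \frac{1}{-13844} = -20 - - \frac{1}{13844} = -20 + \frac{1}{13844} = - \frac{276879}{13844}$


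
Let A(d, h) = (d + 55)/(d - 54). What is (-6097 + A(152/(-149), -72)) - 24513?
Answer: -250948823/8198 ≈ -30611.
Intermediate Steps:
A(d, h) = (55 + d)/(-54 + d)
(-6097 + A(152/(-149), -72)) - 24513 = (-6097 + (55 + 152/(-149))/(-54 + 152/(-149))) - 24513 = (-6097 + (55 + 152*(-1/149))/(-54 + 152*(-1/149))) - 24513 = (-6097 + (55 - 152/149)/(-54 - 152/149)) - 24513 = (-6097 + (8043/149)/(-8198/149)) - 24513 = (-6097 - 149/8198*8043/149) - 24513 = (-6097 - 8043/8198) - 24513 = -49991249/8198 - 24513 = -250948823/8198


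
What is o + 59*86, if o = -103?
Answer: 4971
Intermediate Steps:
o + 59*86 = -103 + 59*86 = -103 + 5074 = 4971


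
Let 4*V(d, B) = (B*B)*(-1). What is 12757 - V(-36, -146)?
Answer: 18086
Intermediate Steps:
V(d, B) = -B²/4 (V(d, B) = ((B*B)*(-1))/4 = (B²*(-1))/4 = (-B²)/4 = -B²/4)
12757 - V(-36, -146) = 12757 - (-1)*(-146)²/4 = 12757 - (-1)*21316/4 = 12757 - 1*(-5329) = 12757 + 5329 = 18086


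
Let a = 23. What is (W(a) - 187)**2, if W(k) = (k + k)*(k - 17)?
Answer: 7921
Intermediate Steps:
W(k) = 2*k*(-17 + k) (W(k) = (2*k)*(-17 + k) = 2*k*(-17 + k))
(W(a) - 187)**2 = (2*23*(-17 + 23) - 187)**2 = (2*23*6 - 187)**2 = (276 - 187)**2 = 89**2 = 7921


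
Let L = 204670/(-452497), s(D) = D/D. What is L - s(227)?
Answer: -657167/452497 ≈ -1.4523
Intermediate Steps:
s(D) = 1
L = -204670/452497 (L = 204670*(-1/452497) = -204670/452497 ≈ -0.45231)
L - s(227) = -204670/452497 - 1*1 = -204670/452497 - 1 = -657167/452497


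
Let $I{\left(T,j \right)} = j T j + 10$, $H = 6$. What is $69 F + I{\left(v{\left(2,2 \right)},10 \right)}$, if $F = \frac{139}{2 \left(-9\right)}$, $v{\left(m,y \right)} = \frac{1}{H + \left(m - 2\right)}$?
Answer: $- \frac{3037}{6} \approx -506.17$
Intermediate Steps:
$v{\left(m,y \right)} = \frac{1}{4 + m}$ ($v{\left(m,y \right)} = \frac{1}{6 + \left(m - 2\right)} = \frac{1}{6 + \left(-2 + m\right)} = \frac{1}{4 + m}$)
$F = - \frac{139}{18}$ ($F = \frac{139}{-18} = 139 \left(- \frac{1}{18}\right) = - \frac{139}{18} \approx -7.7222$)
$I{\left(T,j \right)} = 10 + T j^{2}$ ($I{\left(T,j \right)} = T j j + 10 = T j^{2} + 10 = 10 + T j^{2}$)
$69 F + I{\left(v{\left(2,2 \right)},10 \right)} = 69 \left(- \frac{139}{18}\right) + \left(10 + \frac{10^{2}}{4 + 2}\right) = - \frac{3197}{6} + \left(10 + \frac{1}{6} \cdot 100\right) = - \frac{3197}{6} + \left(10 + \frac{50}{3}\right) = - \frac{3197}{6} + \frac{80}{3} = - \frac{3037}{6}$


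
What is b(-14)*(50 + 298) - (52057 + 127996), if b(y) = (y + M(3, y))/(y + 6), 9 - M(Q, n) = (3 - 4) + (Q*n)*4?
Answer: -187187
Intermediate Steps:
M(Q, n) = 10 - 4*Q*n (M(Q, n) = 9 - ((3 - 4) + (Q*n)*4) = 9 - (-1 + 4*Q*n) = 9 + (1 - 4*Q*n) = 10 - 4*Q*n)
b(y) = (10 - 11*y)/(6 + y) (b(y) = (y + (10 - 4*3*y))/(y + 6) = (y + (10 - 12*y))/(6 + y) = (10 - 11*y)/(6 + y))
b(-14)*(50 + 298) - (52057 + 127996) = ((10 - 11*(-14))/(6 - 14))*(50 + 298) - (52057 + 127996) = ((10 + 154)/(-8))*348 - 1*180053 = -⅛*164*348 - 180053 = -41/2*348 - 180053 = -7134 - 180053 = -187187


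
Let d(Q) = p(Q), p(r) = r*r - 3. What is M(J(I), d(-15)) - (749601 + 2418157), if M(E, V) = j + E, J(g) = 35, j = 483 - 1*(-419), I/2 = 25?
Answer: -3166821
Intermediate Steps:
I = 50 (I = 2*25 = 50)
p(r) = -3 + r**2 (p(r) = r**2 - 3 = -3 + r**2)
j = 902 (j = 483 + 419 = 902)
d(Q) = -3 + Q**2
M(E, V) = 902 + E
M(J(I), d(-15)) - (749601 + 2418157) = (902 + 35) - (749601 + 2418157) = 937 - 1*3167758 = 937 - 3167758 = -3166821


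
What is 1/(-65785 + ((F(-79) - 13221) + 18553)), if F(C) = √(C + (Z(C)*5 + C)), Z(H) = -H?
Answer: -20151/1218188324 - √237/3654564972 ≈ -1.6546e-5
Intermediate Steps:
F(C) = √3*√(-C) (F(C) = √(C + (-C*5 + C)) = √(C + (-5*C + C)) = √(C - 4*C) = √(-3*C) = √3*√(-C))
1/(-65785 + ((F(-79) - 13221) + 18553)) = 1/(-65785 + ((√3*√(-1*(-79)) - 13221) + 18553)) = 1/(-65785 + ((√3*√79 - 13221) + 18553)) = 1/(-65785 + ((√237 - 13221) + 18553)) = 1/(-65785 + ((-13221 + √237) + 18553)) = 1/(-65785 + (5332 + √237)) = 1/(-60453 + √237)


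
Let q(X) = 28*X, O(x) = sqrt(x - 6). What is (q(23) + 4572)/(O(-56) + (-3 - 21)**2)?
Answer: 1502208/165919 - 2608*I*sqrt(62)/165919 ≈ 9.0539 - 0.12377*I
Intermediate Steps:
O(x) = sqrt(-6 + x)
(q(23) + 4572)/(O(-56) + (-3 - 21)**2) = (28*23 + 4572)/(sqrt(-6 - 56) + (-3 - 21)**2) = (644 + 4572)/(sqrt(-62) + (-24)**2) = 5216/(I*sqrt(62) + 576) = 5216/(576 + I*sqrt(62))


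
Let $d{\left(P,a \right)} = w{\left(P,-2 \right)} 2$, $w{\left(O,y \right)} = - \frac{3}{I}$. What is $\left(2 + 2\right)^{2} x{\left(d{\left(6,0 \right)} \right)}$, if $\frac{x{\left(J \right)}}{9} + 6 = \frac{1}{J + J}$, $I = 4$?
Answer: $-912$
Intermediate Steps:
$w{\left(O,y \right)} = - \frac{3}{4}$
$d{\left(P,a \right)} = - \frac{3}{2}$ ($d{\left(P,a \right)} = \left(- \frac{3}{4}\right) 2 = - \frac{3}{2}$)
$x{\left(J \right)} = -54 + \frac{9}{2 J}$ ($x{\left(J \right)} = -54 + \frac{9}{J + J} = -54 + \frac{9}{2 J}$)
$\left(2 + 2\right)^{2} x{\left(d{\left(6,0 \right)} \right)} = \left(2 + 2\right)^{2} \left(-54 + \frac{9}{2 \left(- \frac{3}{2}\right)}\right) = 4^{2} \left(-54 + \frac{9}{2} \left(- \frac{2}{3}\right)\right) = 16 \left(-54 - 3\right) = 16 \left(-57\right) = -912$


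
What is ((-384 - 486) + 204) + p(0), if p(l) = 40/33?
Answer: -21938/33 ≈ -664.79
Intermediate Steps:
p(l) = 40/33 (p(l) = 40*(1/33) = 40/33)
((-384 - 486) + 204) + p(0) = ((-384 - 486) + 204) + 40/33 = (-870 + 204) + 40/33 = -666 + 40/33 = -21938/33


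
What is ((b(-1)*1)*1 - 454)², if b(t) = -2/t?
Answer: 204304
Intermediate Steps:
((b(-1)*1)*1 - 454)² = ((-2/(-1)*1)*1 - 454)² = ((-2*(-1)*1)*1 - 454)² = ((2*1)*1 - 454)² = (2*1 - 454)² = (2 - 454)² = (-452)² = 204304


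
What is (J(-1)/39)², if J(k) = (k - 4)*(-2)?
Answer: 100/1521 ≈ 0.065746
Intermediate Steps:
J(k) = 8 - 2*k (J(k) = (-4 + k)*(-2) = 8 - 2*k)
(J(-1)/39)² = ((8 - 2*(-1))/39)² = ((8 + 2)*(1/39))² = (10*(1/39))² = (10/39)² = 100/1521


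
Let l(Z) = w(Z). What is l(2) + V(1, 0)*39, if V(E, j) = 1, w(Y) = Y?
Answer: 41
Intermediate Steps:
l(Z) = Z
l(2) + V(1, 0)*39 = 2 + 1*39 = 2 + 39 = 41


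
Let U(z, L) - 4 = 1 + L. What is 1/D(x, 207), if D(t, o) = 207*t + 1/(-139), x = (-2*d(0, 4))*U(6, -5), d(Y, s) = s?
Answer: -139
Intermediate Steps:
U(z, L) = 5 + L (U(z, L) = 4 + (1 + L) = 5 + L)
x = 0 (x = (-2*4)*(5 - 5) = -8*0 = 0)
D(t, o) = -1/139 + 207*t (D(t, o) = 207*t - 1/139 = -1/139 + 207*t)
1/D(x, 207) = 1/(-1/139 + 207*0) = 1/(-1/139 + 0) = 1/(-1/139) = -139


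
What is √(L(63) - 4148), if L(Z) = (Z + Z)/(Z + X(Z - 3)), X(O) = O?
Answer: I*√6971066/41 ≈ 64.397*I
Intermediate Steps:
L(Z) = 2*Z/(-3 + 2*Z) (L(Z) = (Z + Z)/(Z + (Z - 3)) = (2*Z)/(Z + (-3 + Z)) = (2*Z)/(-3 + 2*Z) = 2*Z/(-3 + 2*Z))
√(L(63) - 4148) = √(2*63/(-3 + 2*63) - 4148) = √(2*63/(-3 + 126) - 4148) = √(2*63/123 - 4148) = √(2*63*(1/123) - 4148) = √(42/41 - 4148) = √(-170026/41) = I*√6971066/41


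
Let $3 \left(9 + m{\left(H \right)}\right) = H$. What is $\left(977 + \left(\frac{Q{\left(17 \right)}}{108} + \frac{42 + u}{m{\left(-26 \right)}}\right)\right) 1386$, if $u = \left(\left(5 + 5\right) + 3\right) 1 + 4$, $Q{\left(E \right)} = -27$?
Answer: $\frac{143009559}{106} \approx 1.3491 \cdot 10^{6}$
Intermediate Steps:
$m{\left(H \right)} = -9 + \frac{H}{3}$
$u = 17$ ($u = \left(10 + 3\right) 1 + 4 = 13 \cdot 1 + 4 = 13 + 4 = 17$)
$\left(977 + \left(\frac{Q{\left(17 \right)}}{108} + \frac{42 + u}{m{\left(-26 \right)}}\right)\right) 1386 = \left(977 + \left(- \frac{27}{108} + \frac{42 + 17}{-9 + \frac{1}{3} \left(-26\right)}\right)\right) 1386 = \left(977 + \left(\left(-27\right) \frac{1}{108} + \frac{59}{-9 - \frac{26}{3}}\right)\right) 1386 = \left(977 + \left(- \frac{1}{4} + \frac{59}{- \frac{53}{3}}\right)\right) 1386 = \left(977 + \left(- \frac{1}{4} + 59 \left(- \frac{3}{53}\right)\right)\right) 1386 = \left(977 - \frac{761}{212}\right) 1386 = \frac{206363}{212} \cdot 1386 = \frac{143009559}{106}$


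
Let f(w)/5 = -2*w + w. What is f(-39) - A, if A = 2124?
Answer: -1929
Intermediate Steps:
f(w) = -5*w (f(w) = 5*(-2*w + w) = 5*(-w) = -5*w)
f(-39) - A = -5*(-39) - 1*2124 = 195 - 2124 = -1929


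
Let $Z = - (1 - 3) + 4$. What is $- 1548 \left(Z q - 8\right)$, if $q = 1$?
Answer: $3096$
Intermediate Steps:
$Z = 6$ ($Z = \left(-1\right) \left(-2\right) + 4 = 2 + 4 = 6$)
$- 1548 \left(Z q - 8\right) = - 1548 \left(6 \cdot 1 - 8\right) = - 1548 \left(6 - 8\right) = \left(-1548\right) \left(-2\right) = 3096$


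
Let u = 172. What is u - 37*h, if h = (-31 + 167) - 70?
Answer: -2270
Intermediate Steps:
h = 66 (h = 136 - 70 = 66)
u - 37*h = 172 - 37*66 = 172 - 2442 = -2270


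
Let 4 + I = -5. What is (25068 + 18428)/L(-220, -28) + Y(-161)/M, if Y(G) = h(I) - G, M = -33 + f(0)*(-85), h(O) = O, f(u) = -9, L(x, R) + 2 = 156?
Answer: 3982810/14091 ≈ 282.65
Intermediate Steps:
L(x, R) = 154 (L(x, R) = -2 + 156 = 154)
I = -9 (I = -4 - 5 = -9)
M = 732 (M = -33 - 9*(-85) = -33 + 765 = 732)
Y(G) = -9 - G
(25068 + 18428)/L(-220, -28) + Y(-161)/M = (25068 + 18428)/154 + (-9 - 1*(-161))/732 = 43496*(1/154) + (-9 + 161)*(1/732) = 21748/77 + 152*(1/732) = 21748/77 + 38/183 = 3982810/14091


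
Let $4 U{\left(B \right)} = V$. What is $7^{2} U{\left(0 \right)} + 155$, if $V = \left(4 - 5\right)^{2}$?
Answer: $\frac{669}{4} \approx 167.25$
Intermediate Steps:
$V = 1$ ($V = \left(-1\right)^{2} = 1$)
$U{\left(B \right)} = \frac{1}{4}$ ($U{\left(B \right)} = \frac{1}{4} \cdot 1 = \frac{1}{4}$)
$7^{2} U{\left(0 \right)} + 155 = 7^{2} \cdot \frac{1}{4} + 155 = 49 \cdot \frac{1}{4} + 155 = \frac{49}{4} + 155 = \frac{669}{4}$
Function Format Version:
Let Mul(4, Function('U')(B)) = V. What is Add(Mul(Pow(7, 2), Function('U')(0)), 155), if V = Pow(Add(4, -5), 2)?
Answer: Rational(669, 4) ≈ 167.25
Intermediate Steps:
V = 1 (V = Pow(-1, 2) = 1)
Function('U')(B) = Rational(1, 4) (Function('U')(B) = Mul(Rational(1, 4), 1) = Rational(1, 4))
Add(Mul(Pow(7, 2), Function('U')(0)), 155) = Add(Mul(Pow(7, 2), Rational(1, 4)), 155) = Add(Mul(49, Rational(1, 4)), 155) = Add(Rational(49, 4), 155) = Rational(669, 4)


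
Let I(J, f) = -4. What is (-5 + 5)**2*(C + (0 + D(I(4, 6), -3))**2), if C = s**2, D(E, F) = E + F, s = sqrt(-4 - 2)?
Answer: 0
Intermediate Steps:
s = I*sqrt(6) (s = sqrt(-6) = I*sqrt(6) ≈ 2.4495*I)
C = -6 (C = (I*sqrt(6))**2 = -6)
(-5 + 5)**2*(C + (0 + D(I(4, 6), -3))**2) = (-5 + 5)**2*(-6 + (0 + (-4 - 3))**2) = 0**2*(-6 + (0 - 7)**2) = 0*(-6 + (-7)**2) = 0*(-6 + 49) = 0*43 = 0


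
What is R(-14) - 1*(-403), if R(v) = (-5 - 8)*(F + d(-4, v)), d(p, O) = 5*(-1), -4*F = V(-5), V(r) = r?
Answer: 1807/4 ≈ 451.75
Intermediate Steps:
F = 5/4 (F = -¼*(-5) = 5/4 ≈ 1.2500)
d(p, O) = -5
R(v) = 195/4 (R(v) = (-5 - 8)*(5/4 - 5) = -13*(-15/4) = 195/4)
R(-14) - 1*(-403) = 195/4 - 1*(-403) = 195/4 + 403 = 1807/4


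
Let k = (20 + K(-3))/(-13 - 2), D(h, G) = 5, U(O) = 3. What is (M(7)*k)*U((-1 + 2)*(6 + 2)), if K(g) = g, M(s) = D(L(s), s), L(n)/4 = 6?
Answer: -17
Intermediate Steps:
L(n) = 24 (L(n) = 4*6 = 24)
M(s) = 5
k = -17/15 (k = (20 - 3)/(-13 - 2) = 17/(-15) = 17*(-1/15) = -17/15 ≈ -1.1333)
(M(7)*k)*U((-1 + 2)*(6 + 2)) = (5*(-17/15))*3 = -17/3*3 = -17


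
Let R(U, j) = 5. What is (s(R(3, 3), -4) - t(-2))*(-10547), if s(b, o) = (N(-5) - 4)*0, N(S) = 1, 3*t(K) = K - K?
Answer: 0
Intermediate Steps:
t(K) = 0 (t(K) = (K - K)/3 = (⅓)*0 = 0)
s(b, o) = 0 (s(b, o) = (1 - 4)*0 = -3*0 = 0)
(s(R(3, 3), -4) - t(-2))*(-10547) = (0 - 1*0)*(-10547) = (0 + 0)*(-10547) = 0*(-10547) = 0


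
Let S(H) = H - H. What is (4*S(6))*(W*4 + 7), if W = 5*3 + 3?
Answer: 0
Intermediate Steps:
S(H) = 0
W = 18 (W = 15 + 3 = 18)
(4*S(6))*(W*4 + 7) = (4*0)*(18*4 + 7) = 0*(72 + 7) = 0*79 = 0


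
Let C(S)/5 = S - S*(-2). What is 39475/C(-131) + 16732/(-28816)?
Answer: -58519499/2831172 ≈ -20.670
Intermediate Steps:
C(S) = 15*S (C(S) = 5*(S - S*(-2)) = 5*(S - (-2)*S) = 5*(S + 2*S) = 5*(3*S) = 15*S)
39475/C(-131) + 16732/(-28816) = 39475/((15*(-131))) + 16732/(-28816) = 39475/(-1965) + 16732*(-1/28816) = 39475*(-1/1965) - 4183/7204 = -7895/393 - 4183/7204 = -58519499/2831172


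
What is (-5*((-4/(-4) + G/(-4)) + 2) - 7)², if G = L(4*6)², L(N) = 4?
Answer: 4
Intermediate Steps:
G = 16 (G = 4² = 16)
(-5*((-4/(-4) + G/(-4)) + 2) - 7)² = (-5*((-4/(-4) + 16/(-4)) + 2) - 7)² = (-5*((-4*(-¼) + 16*(-¼)) + 2) - 7)² = (-5*((1 - 4) + 2) - 7)² = (-5*(-3 + 2) - 7)² = (-5*(-1) - 7)² = (5 - 7)² = (-2)² = 4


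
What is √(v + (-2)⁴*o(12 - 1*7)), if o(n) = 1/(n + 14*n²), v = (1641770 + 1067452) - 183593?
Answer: √318292400405/355 ≈ 1589.2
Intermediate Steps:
v = 2525629 (v = 2709222 - 183593 = 2525629)
√(v + (-2)⁴*o(12 - 1*7)) = √(2525629 + (-2)⁴*(1/((12 - 1*7)*(1 + 14*(12 - 1*7))))) = √(2525629 + 16*(1/((12 - 7)*(1 + 14*(12 - 7))))) = √(2525629 + 16*(1/(5*(1 + 14*5)))) = √(2525629 + 16*(1/(5*(1 + 70)))) = √(2525629 + 16*((⅕)/71)) = √(2525629 + 16*((⅕)*(1/71))) = √(2525629 + 16*(1/355)) = √(2525629 + 16/355) = √(896598311/355) = √318292400405/355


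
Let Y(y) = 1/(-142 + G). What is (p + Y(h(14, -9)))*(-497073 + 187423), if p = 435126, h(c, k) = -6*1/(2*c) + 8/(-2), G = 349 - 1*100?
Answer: -14416834260950/107 ≈ -1.3474e+11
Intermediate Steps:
G = 249 (G = 349 - 100 = 249)
h(c, k) = -4 - 3/c (h(c, k) = -3/c + 8*(-½) = -3/c - 4 = -4 - 3/c)
Y(y) = 1/107 (Y(y) = 1/(-142 + 249) = 1/107)
(p + Y(h(14, -9)))*(-497073 + 187423) = (435126 + 1/107)*(-497073 + 187423) = (46558483/107)*(-309650) = -14416834260950/107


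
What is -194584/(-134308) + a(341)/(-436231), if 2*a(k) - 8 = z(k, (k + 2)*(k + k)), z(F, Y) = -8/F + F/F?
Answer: 14472546400935/9989477891734 ≈ 1.4488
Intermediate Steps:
z(F, Y) = 1 - 8/F (z(F, Y) = -8/F + 1 = 1 - 8/F)
a(k) = 4 + (-8 + k)/(2*k) (a(k) = 4 + ((-8 + k)/k)/2 = 4 + (-8 + k)/(2*k))
-194584/(-134308) + a(341)/(-436231) = -194584/(-134308) + (9/2 - 4/341)/(-436231) = -194584*(-1/134308) + (9/2 - 4*1/341)*(-1/436231) = 48646/33577 + (9/2 - 4/341)*(-1/436231) = 48646/33577 + (3061/682)*(-1/436231) = 48646/33577 - 3061/297509542 = 14472546400935/9989477891734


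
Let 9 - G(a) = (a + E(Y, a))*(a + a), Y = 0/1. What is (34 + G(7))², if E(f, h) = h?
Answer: 23409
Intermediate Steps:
Y = 0 (Y = 0*1 = 0)
G(a) = 9 - 4*a² (G(a) = 9 - (a + a)*(a + a) = 9 - 2*a*2*a = 9 - 4*a²)
(34 + G(7))² = (34 + (9 - 4*7²))² = (34 + (9 - 4*49))² = (34 + (9 - 196))² = (34 - 187)² = (-153)² = 23409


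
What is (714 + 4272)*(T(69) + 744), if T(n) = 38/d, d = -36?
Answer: 3704321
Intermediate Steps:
T(n) = -19/18 (T(n) = 38/(-36) = 38*(-1/36) = -19/18)
(714 + 4272)*(T(69) + 744) = (714 + 4272)*(-19/18 + 744) = 4986*(13373/18) = 3704321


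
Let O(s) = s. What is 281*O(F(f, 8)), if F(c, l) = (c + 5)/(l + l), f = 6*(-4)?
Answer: -5339/16 ≈ -333.69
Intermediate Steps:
f = -24
F(c, l) = (5 + c)/(2*l) (F(c, l) = (5 + c)/((2*l)) = (5 + c)*(1/(2*l)) = (5 + c)/(2*l))
281*O(F(f, 8)) = 281*((1/2)*(5 - 24)/8) = 281*((1/2)*(1/8)*(-19)) = 281*(-19/16) = -5339/16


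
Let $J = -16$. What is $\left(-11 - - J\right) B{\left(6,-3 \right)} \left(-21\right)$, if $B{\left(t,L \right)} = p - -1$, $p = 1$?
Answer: $1134$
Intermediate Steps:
$B{\left(t,L \right)} = 2$ ($B{\left(t,L \right)} = 1 - -1 = 1 + 1 = 2$)
$\left(-11 - - J\right) B{\left(6,-3 \right)} \left(-21\right) = \left(-11 - \left(-1\right) \left(-16\right)\right) 2 \left(-21\right) = \left(-11 - 16\right) 2 \left(-21\right) = \left(-27\right) 2 \left(-21\right) = \left(-54\right) \left(-21\right) = 1134$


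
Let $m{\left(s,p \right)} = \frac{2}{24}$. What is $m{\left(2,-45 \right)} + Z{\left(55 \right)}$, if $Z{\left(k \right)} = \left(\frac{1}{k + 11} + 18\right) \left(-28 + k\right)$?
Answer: $\frac{64217}{132} \approx 486.49$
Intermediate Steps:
$m{\left(s,p \right)} = \frac{1}{12}$ ($m{\left(s,p \right)} = 2 \cdot \frac{1}{24} = \frac{1}{12}$)
$Z{\left(k \right)} = \left(-28 + k\right) \left(18 + \frac{1}{11 + k}\right)$ ($Z{\left(k \right)} = \left(\frac{1}{11 + k} + 18\right) \left(-28 + k\right) = \left(18 + \frac{1}{11 + k}\right) \left(-28 + k\right) = \left(-28 + k\right) \left(18 + \frac{1}{11 + k}\right)$)
$m{\left(2,-45 \right)} + Z{\left(55 \right)} = \frac{1}{12} + \frac{-5572 - 16775 + 18 \cdot 55^{2}}{11 + 55} = \frac{1}{12} + \frac{-5572 - 16775 + 18 \cdot 3025}{66} = \frac{1}{12} + \frac{-5572 - 16775 + 54450}{66} = \frac{1}{12} + \frac{1}{66} \cdot 32103 = \frac{1}{12} + \frac{10701}{22} = \frac{64217}{132}$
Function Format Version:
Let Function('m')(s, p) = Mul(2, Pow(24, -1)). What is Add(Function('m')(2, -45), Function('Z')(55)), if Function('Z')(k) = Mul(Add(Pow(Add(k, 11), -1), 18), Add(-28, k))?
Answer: Rational(64217, 132) ≈ 486.49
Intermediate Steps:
Function('m')(s, p) = Rational(1, 12) (Function('m')(s, p) = Mul(2, Rational(1, 24)) = Rational(1, 12))
Function('Z')(k) = Mul(Add(-28, k), Add(18, Pow(Add(11, k), -1))) (Function('Z')(k) = Mul(Add(Pow(Add(11, k), -1), 18), Add(-28, k)) = Mul(Add(18, Pow(Add(11, k), -1)), Add(-28, k)) = Mul(Add(-28, k), Add(18, Pow(Add(11, k), -1))))
Add(Function('m')(2, -45), Function('Z')(55)) = Add(Rational(1, 12), Mul(Pow(Add(11, 55), -1), Add(-5572, Mul(-305, 55), Mul(18, Pow(55, 2))))) = Add(Rational(1, 12), Mul(Pow(66, -1), Add(-5572, -16775, Mul(18, 3025)))) = Add(Rational(1, 12), Mul(Rational(1, 66), Add(-5572, -16775, 54450))) = Add(Rational(1, 12), Mul(Rational(1, 66), 32103)) = Add(Rational(1, 12), Rational(10701, 22)) = Rational(64217, 132)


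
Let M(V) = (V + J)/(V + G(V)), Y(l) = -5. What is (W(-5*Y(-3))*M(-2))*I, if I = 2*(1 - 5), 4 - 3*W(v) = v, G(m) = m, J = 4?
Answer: -28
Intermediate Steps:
W(v) = 4/3 - v/3
I = -8 (I = 2*(-4) = -8)
M(V) = (4 + V)/(2*V) (M(V) = (V + 4)/(V + V) = (4 + V)/((2*V)) = (4 + V)*(1/(2*V)) = (4 + V)/(2*V))
(W(-5*Y(-3))*M(-2))*I = ((4/3 - (-5)*(-5)/3)*((½)*(4 - 2)/(-2)))*(-8) = ((4/3 - ⅓*25)*((½)*(-½)*2))*(-8) = ((4/3 - 25/3)*(-½))*(-8) = -7*(-½)*(-8) = (7/2)*(-8) = -28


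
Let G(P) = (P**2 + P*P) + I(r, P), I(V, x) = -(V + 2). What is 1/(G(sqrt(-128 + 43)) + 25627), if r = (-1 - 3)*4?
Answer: 1/25471 ≈ 3.9260e-5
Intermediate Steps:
r = -16 (r = -4*4 = -16)
I(V, x) = -2 - V (I(V, x) = -(2 + V) = -2 - V)
G(P) = 14 + 2*P**2 (G(P) = (P**2 + P*P) + (-2 - 1*(-16)) = (P**2 + P**2) + (-2 + 16) = 2*P**2 + 14 = 14 + 2*P**2)
1/(G(sqrt(-128 + 43)) + 25627) = 1/((14 + 2*(sqrt(-128 + 43))**2) + 25627) = 1/((14 + 2*(sqrt(-85))**2) + 25627) = 1/((14 + 2*(I*sqrt(85))**2) + 25627) = 1/((14 + 2*(-85)) + 25627) = 1/((14 - 170) + 25627) = 1/(-156 + 25627) = 1/25471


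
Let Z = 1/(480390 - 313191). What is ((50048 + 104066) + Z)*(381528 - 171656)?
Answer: 5407920137814064/167199 ≈ 3.2344e+10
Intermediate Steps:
Z = 1/167199 ≈ 5.9809e-6
((50048 + 104066) + Z)*(381528 - 171656) = ((50048 + 104066) + 1/167199)*(381528 - 171656) = (154114 + 1/167199)*209872 = (25767706687/167199)*209872 = 5407920137814064/167199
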